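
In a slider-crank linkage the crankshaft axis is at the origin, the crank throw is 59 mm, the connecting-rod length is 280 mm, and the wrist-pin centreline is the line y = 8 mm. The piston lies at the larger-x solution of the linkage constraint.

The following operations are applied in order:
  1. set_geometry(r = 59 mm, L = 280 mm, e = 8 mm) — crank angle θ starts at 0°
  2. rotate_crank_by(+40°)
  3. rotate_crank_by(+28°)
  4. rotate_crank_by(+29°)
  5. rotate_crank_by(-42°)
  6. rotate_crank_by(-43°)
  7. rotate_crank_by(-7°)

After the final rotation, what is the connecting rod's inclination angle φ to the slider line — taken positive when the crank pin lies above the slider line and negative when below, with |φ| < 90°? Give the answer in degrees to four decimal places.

set_geometry: r = 59 mm, L = 280 mm, e = 8 mm; θ ← 0°
rotate_crank_by(+40°): θ ← 0° +40° = 40°
rotate_crank_by(+28°): θ ← 40° +28° = 68°
rotate_crank_by(+29°): θ ← 68° +29° = 97°
rotate_crank_by(-42°): θ ← 97° -42° = 55°
rotate_crank_by(-43°): θ ← 55° -43° = 12°
rotate_crank_by(-7°): θ ← 12° -7° = 5°
crank pin P = (r cos θ, r sin θ) = (58.775487, 5.142189)
h = r sin θ − e = 5.142189 − 8 = -2.857811
sin φ = h / L = -2.857811 / 280 = -0.01020647
φ = arcsin(-0.01020647) = -0.584798°

-0.5848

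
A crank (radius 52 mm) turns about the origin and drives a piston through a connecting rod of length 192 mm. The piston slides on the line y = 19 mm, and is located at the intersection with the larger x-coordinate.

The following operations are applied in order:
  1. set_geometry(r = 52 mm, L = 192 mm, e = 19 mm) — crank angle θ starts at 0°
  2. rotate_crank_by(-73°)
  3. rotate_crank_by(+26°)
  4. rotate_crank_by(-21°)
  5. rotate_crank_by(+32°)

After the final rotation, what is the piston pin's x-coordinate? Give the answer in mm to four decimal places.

227.5610

set_geometry: r = 52 mm, L = 192 mm, e = 19 mm; θ ← 0°
rotate_crank_by(-73°): θ ← 0° -73° = -73°
rotate_crank_by(+26°): θ ← -73° +26° = -47°
rotate_crank_by(-21°): θ ← -47° -21° = -68°
rotate_crank_by(+32°): θ ← -68° +32° = -36°
crank pin P = (r cos θ, r sin θ) = (42.068884, -30.564833)
h = r sin θ − e = -30.564833 − 19 = -49.564833
x = r cos θ + √(L² − h²) = 42.068884 + √(36864.0 − 2456.6727) = 42.068884 + 185.492122 = 227.561006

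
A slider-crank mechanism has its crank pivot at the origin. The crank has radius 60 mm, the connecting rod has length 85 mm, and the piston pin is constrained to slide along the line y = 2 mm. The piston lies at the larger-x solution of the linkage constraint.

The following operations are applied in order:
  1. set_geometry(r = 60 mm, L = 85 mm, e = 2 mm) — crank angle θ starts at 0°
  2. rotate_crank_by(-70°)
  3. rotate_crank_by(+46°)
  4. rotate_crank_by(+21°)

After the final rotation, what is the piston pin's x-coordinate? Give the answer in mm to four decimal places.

set_geometry: r = 60 mm, L = 85 mm, e = 2 mm; θ ← 0°
rotate_crank_by(-70°): θ ← 0° -70° = -70°
rotate_crank_by(+46°): θ ← -70° +46° = -24°
rotate_crank_by(+21°): θ ← -24° +21° = -3°
crank pin P = (r cos θ, r sin θ) = (59.917772, -3.140157)
h = r sin θ − e = -3.140157 − 2 = -5.140157
x = r cos θ + √(L² − h²) = 59.917772 + √(7225.0 − 26.4212) = 59.917772 + 84.844439 = 144.762211

144.7622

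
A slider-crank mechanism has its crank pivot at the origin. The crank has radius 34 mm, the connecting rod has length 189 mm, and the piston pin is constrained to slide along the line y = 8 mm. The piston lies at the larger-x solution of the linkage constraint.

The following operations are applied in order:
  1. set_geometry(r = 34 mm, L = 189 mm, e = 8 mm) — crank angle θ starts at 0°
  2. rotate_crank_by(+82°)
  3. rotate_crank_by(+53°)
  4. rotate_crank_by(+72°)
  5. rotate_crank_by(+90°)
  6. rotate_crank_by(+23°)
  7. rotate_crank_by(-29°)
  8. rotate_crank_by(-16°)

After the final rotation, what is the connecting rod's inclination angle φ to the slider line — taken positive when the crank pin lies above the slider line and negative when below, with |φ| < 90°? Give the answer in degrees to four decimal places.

-12.7994

set_geometry: r = 34 mm, L = 189 mm, e = 8 mm; θ ← 0°
rotate_crank_by(+82°): θ ← 0° +82° = 82°
rotate_crank_by(+53°): θ ← 82° +53° = 135°
rotate_crank_by(+72°): θ ← 135° +72° = 207°
rotate_crank_by(+90°): θ ← 207° +90° = 297°
rotate_crank_by(+23°): θ ← 297° +23° = 320°
rotate_crank_by(-29°): θ ← 320° -29° = 291°
rotate_crank_by(-16°): θ ← 291° -16° = 275°
crank pin P = (r cos θ, r sin θ) = (2.963295, -33.870620)
h = r sin θ − e = -33.870620 − 8 = -41.870620
sin φ = h / L = -41.870620 / 189 = -0.22153767
φ = arcsin(-0.22153767) = -12.799364°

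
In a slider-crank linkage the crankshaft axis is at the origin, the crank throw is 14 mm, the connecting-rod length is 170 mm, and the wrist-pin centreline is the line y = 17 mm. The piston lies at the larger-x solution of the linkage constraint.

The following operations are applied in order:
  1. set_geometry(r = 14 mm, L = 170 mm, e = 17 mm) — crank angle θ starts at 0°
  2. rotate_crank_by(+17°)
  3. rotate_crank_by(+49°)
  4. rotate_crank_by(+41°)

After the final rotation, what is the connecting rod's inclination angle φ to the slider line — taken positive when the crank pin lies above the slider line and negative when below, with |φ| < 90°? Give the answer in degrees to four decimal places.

set_geometry: r = 14 mm, L = 170 mm, e = 17 mm; θ ← 0°
rotate_crank_by(+17°): θ ← 0° +17° = 17°
rotate_crank_by(+49°): θ ← 17° +49° = 66°
rotate_crank_by(+41°): θ ← 66° +41° = 107°
crank pin P = (r cos θ, r sin θ) = (-4.093204, 13.388267)
h = r sin θ − e = 13.388267 − 17 = -3.611733
sin φ = h / L = -3.611733 / 170 = -0.02124549
φ = arcsin(-0.02124549) = -1.217369°

-1.2174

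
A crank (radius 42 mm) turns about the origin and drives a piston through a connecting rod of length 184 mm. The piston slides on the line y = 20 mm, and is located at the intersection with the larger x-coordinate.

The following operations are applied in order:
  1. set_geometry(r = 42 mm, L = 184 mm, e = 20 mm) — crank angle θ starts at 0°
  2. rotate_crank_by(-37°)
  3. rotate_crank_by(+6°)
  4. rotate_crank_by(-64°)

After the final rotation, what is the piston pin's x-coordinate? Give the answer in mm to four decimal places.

169.6363

set_geometry: r = 42 mm, L = 184 mm, e = 20 mm; θ ← 0°
rotate_crank_by(-37°): θ ← 0° -37° = -37°
rotate_crank_by(+6°): θ ← -37° +6° = -31°
rotate_crank_by(-64°): θ ← -31° -64° = -95°
crank pin P = (r cos θ, r sin θ) = (-3.660541, -41.840177)
h = r sin θ − e = -41.840177 − 20 = -61.840177
x = r cos θ + √(L² − h²) = -3.660541 + √(33856.0 − 3824.2075) = -3.660541 + 173.296833 = 169.636292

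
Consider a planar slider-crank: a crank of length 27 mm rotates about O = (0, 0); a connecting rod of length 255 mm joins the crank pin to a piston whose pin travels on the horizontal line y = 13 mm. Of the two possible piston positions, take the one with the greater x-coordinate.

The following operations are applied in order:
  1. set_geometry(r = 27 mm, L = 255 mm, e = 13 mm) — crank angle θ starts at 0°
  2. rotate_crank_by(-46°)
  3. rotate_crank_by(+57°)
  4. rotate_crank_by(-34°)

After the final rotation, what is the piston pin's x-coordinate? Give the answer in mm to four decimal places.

set_geometry: r = 27 mm, L = 255 mm, e = 13 mm; θ ← 0°
rotate_crank_by(-46°): θ ← 0° -46° = -46°
rotate_crank_by(+57°): θ ← -46° +57° = 11°
rotate_crank_by(-34°): θ ← 11° -34° = -23°
crank pin P = (r cos θ, r sin θ) = (24.853631, -10.549740)
h = r sin θ − e = -10.549740 − 13 = -23.549740
x = r cos θ + √(L² − h²) = 24.853631 + √(65025.0 − 554.5903) = 24.853631 + 253.910240 = 278.763871

278.7639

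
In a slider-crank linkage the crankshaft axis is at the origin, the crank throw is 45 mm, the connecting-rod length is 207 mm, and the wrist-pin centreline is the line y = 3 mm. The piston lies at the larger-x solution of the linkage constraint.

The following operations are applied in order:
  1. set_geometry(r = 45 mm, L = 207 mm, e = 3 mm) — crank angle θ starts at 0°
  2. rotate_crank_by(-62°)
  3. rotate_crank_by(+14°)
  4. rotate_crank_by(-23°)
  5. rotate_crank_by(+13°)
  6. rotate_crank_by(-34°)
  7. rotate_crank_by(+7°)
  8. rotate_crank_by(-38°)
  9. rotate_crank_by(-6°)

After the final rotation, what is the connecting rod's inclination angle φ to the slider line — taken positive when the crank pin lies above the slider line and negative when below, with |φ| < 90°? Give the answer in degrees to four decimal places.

-10.5701

set_geometry: r = 45 mm, L = 207 mm, e = 3 mm; θ ← 0°
rotate_crank_by(-62°): θ ← 0° -62° = -62°
rotate_crank_by(+14°): θ ← -62° +14° = -48°
rotate_crank_by(-23°): θ ← -48° -23° = -71°
rotate_crank_by(+13°): θ ← -71° +13° = -58°
rotate_crank_by(-34°): θ ← -58° -34° = -92°
rotate_crank_by(+7°): θ ← -92° +7° = -85°
rotate_crank_by(-38°): θ ← -85° -38° = -123°
rotate_crank_by(-6°): θ ← -123° -6° = -129°
crank pin P = (r cos θ, r sin θ) = (-28.319418, -34.971568)
h = r sin θ − e = -34.971568 − 3 = -37.971568
sin φ = h / L = -37.971568 / 207 = -0.18343753
φ = arcsin(-0.18343753) = -10.570050°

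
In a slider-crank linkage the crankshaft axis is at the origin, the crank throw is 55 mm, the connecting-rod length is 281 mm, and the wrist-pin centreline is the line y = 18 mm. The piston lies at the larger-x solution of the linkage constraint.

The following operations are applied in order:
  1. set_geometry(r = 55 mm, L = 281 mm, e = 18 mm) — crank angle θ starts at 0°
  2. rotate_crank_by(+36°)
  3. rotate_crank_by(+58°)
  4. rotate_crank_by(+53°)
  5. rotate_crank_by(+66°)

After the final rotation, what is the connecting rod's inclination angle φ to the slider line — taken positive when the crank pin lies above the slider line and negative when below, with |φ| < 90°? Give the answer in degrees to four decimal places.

set_geometry: r = 55 mm, L = 281 mm, e = 18 mm; θ ← 0°
rotate_crank_by(+36°): θ ← 0° +36° = 36°
rotate_crank_by(+58°): θ ← 36° +58° = 94°
rotate_crank_by(+53°): θ ← 94° +53° = 147°
rotate_crank_by(+66°): θ ← 147° +66° = 213°
crank pin P = (r cos θ, r sin θ) = (-46.126881, -29.955147)
h = r sin θ − e = -29.955147 − 18 = -47.955147
sin φ = h / L = -47.955147 / 281 = -0.17065889
φ = arcsin(-0.17065889) = -9.826130°

-9.8261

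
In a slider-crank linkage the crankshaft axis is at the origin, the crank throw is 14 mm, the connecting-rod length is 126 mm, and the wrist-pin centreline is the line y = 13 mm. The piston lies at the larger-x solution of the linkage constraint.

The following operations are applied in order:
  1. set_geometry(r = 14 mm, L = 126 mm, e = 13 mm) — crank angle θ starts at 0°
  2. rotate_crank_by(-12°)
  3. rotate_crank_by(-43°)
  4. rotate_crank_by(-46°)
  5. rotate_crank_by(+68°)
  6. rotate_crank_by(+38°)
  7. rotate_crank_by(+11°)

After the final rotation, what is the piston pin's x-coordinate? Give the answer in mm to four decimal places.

139.1256

set_geometry: r = 14 mm, L = 126 mm, e = 13 mm; θ ← 0°
rotate_crank_by(-12°): θ ← 0° -12° = -12°
rotate_crank_by(-43°): θ ← -12° -43° = -55°
rotate_crank_by(-46°): θ ← -55° -46° = -101°
rotate_crank_by(+68°): θ ← -101° +68° = -33°
rotate_crank_by(+38°): θ ← -33° +38° = 5°
rotate_crank_by(+11°): θ ← 5° +11° = 16°
crank pin P = (r cos θ, r sin θ) = (13.457664, 3.858923)
h = r sin θ − e = 3.858923 − 13 = -9.141077
x = r cos θ + √(L² − h²) = 13.457664 + √(15876.0 − 83.5593) = 13.457664 + 125.667978 = 139.125642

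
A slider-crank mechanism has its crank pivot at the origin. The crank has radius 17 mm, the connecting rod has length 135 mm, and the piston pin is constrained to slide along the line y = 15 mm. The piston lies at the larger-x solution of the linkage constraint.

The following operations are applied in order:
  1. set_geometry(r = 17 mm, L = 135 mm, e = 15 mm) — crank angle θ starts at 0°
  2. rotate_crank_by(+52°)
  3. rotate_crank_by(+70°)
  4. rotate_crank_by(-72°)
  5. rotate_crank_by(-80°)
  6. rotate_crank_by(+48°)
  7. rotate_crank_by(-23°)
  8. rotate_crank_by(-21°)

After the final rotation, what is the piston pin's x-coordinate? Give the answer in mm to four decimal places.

set_geometry: r = 17 mm, L = 135 mm, e = 15 mm; θ ← 0°
rotate_crank_by(+52°): θ ← 0° +52° = 52°
rotate_crank_by(+70°): θ ← 52° +70° = 122°
rotate_crank_by(-72°): θ ← 122° -72° = 50°
rotate_crank_by(-80°): θ ← 50° -80° = -30°
rotate_crank_by(+48°): θ ← -30° +48° = 18°
rotate_crank_by(-23°): θ ← 18° -23° = -5°
rotate_crank_by(-21°): θ ← -5° -21° = -26°
crank pin P = (r cos θ, r sin θ) = (15.279499, -7.452309)
h = r sin θ − e = -7.452309 − 15 = -22.452309
x = r cos θ + √(L² − h²) = 15.279499 + √(18225.0 − 504.1062) = 15.279499 + 133.119847 = 148.399346

148.3993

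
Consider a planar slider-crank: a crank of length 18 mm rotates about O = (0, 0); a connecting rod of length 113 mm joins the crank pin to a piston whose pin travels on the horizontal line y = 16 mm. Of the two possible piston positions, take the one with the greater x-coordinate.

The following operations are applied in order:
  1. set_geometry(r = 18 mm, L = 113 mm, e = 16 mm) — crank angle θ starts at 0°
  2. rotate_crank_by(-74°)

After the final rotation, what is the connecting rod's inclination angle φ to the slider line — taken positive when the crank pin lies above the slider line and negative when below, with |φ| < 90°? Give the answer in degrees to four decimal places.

set_geometry: r = 18 mm, L = 113 mm, e = 16 mm; θ ← 0°
rotate_crank_by(-74°): θ ← 0° -74° = -74°
crank pin P = (r cos θ, r sin θ) = (4.961472, -17.302711)
h = r sin θ − e = -17.302711 − 16 = -33.302711
sin φ = h / L = -33.302711 / 113 = -0.29471425
φ = arcsin(-0.29471425) = -17.140403°

-17.1404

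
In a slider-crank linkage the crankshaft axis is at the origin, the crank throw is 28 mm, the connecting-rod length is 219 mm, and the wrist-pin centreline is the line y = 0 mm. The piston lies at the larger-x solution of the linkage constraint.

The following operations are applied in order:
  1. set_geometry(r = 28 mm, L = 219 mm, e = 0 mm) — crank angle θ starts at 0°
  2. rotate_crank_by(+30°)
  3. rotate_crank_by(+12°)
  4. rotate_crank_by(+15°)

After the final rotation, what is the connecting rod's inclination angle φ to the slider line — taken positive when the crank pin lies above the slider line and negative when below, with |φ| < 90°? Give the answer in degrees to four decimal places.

6.1555

set_geometry: r = 28 mm, L = 219 mm, e = 0 mm; θ ← 0°
rotate_crank_by(+30°): θ ← 0° +30° = 30°
rotate_crank_by(+12°): θ ← 30° +12° = 42°
rotate_crank_by(+15°): θ ← 42° +15° = 57°
crank pin P = (r cos θ, r sin θ) = (15.249893, 23.482776)
h = r sin θ − e = 23.482776 − 0 = 23.482776
sin φ = h / L = 23.482776 / 219 = 0.10722729
φ = arcsin(0.10722729) = 6.155505°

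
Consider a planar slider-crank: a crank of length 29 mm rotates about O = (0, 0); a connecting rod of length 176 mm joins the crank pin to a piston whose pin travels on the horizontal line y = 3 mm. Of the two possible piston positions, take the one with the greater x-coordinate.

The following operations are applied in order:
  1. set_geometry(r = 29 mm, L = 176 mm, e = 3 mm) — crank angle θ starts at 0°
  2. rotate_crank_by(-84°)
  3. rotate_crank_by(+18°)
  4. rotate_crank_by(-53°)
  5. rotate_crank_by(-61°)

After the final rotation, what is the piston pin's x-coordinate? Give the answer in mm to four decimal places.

set_geometry: r = 29 mm, L = 176 mm, e = 3 mm; θ ← 0°
rotate_crank_by(-84°): θ ← 0° -84° = -84°
rotate_crank_by(+18°): θ ← -84° +18° = -66°
rotate_crank_by(-53°): θ ← -66° -53° = -119°
rotate_crank_by(-61°): θ ← -119° -61° = -180°
crank pin P = (r cos θ, r sin θ) = (-29.000000, -0.000000)
h = r sin θ − e = -0.000000 − 3 = -3.000000
x = r cos θ + √(L² − h²) = -29.000000 + √(30976.0 − 9.0000) = -29.000000 + 175.974430 = 146.974430

146.9744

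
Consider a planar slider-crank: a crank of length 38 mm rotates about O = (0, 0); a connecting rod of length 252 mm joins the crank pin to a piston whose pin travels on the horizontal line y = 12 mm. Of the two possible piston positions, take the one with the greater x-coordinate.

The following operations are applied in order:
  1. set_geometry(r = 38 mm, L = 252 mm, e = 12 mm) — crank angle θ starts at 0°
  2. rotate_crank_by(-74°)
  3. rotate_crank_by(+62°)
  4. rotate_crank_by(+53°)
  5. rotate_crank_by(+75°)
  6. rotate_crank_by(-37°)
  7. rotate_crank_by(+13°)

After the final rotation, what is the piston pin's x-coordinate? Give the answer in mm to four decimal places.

set_geometry: r = 38 mm, L = 252 mm, e = 12 mm; θ ← 0°
rotate_crank_by(-74°): θ ← 0° -74° = -74°
rotate_crank_by(+62°): θ ← -74° +62° = -12°
rotate_crank_by(+53°): θ ← -12° +53° = 41°
rotate_crank_by(+75°): θ ← 41° +75° = 116°
rotate_crank_by(-37°): θ ← 116° -37° = 79°
rotate_crank_by(+13°): θ ← 79° +13° = 92°
crank pin P = (r cos θ, r sin θ) = (-1.326181, 37.976851)
h = r sin θ − e = 37.976851 − 12 = 25.976851
x = r cos θ + √(L² − h²) = -1.326181 + √(63504.0 − 674.7968) = -1.326181 + 250.657542 = 249.331361

249.3314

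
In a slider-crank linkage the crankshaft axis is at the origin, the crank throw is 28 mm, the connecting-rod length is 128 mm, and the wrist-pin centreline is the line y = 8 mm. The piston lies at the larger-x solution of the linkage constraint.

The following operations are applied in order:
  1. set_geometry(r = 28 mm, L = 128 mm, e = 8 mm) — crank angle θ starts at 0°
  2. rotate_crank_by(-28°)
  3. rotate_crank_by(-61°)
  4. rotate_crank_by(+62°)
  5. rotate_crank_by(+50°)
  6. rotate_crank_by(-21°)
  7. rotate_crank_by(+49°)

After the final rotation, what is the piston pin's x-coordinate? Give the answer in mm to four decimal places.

set_geometry: r = 28 mm, L = 128 mm, e = 8 mm; θ ← 0°
rotate_crank_by(-28°): θ ← 0° -28° = -28°
rotate_crank_by(-61°): θ ← -28° -61° = -89°
rotate_crank_by(+62°): θ ← -89° +62° = -27°
rotate_crank_by(+50°): θ ← -27° +50° = 23°
rotate_crank_by(-21°): θ ← 23° -21° = 2°
rotate_crank_by(+49°): θ ← 2° +49° = 51°
crank pin P = (r cos θ, r sin θ) = (17.620971, 21.760087)
h = r sin θ − e = 21.760087 − 8 = 13.760087
x = r cos θ + √(L² − h²) = 17.620971 + √(16384.0 − 189.3400) = 17.620971 + 127.258241 = 144.879212

144.8792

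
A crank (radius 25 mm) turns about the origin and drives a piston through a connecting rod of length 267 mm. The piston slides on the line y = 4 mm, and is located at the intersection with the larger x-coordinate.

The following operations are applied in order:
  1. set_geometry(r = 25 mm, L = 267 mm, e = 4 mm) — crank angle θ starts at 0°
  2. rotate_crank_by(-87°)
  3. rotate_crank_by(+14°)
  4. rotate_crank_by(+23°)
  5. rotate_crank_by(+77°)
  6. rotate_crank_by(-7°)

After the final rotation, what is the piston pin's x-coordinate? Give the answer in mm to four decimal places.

290.4535

set_geometry: r = 25 mm, L = 267 mm, e = 4 mm; θ ← 0°
rotate_crank_by(-87°): θ ← 0° -87° = -87°
rotate_crank_by(+14°): θ ← -87° +14° = -73°
rotate_crank_by(+23°): θ ← -73° +23° = -50°
rotate_crank_by(+77°): θ ← -50° +77° = 27°
rotate_crank_by(-7°): θ ← 27° -7° = 20°
crank pin P = (r cos θ, r sin θ) = (23.492316, 8.550504)
h = r sin θ − e = 8.550504 − 4 = 4.550504
x = r cos θ + √(L² − h²) = 23.492316 + √(71289.0 − 20.7071) = 23.492316 + 266.961220 = 290.453535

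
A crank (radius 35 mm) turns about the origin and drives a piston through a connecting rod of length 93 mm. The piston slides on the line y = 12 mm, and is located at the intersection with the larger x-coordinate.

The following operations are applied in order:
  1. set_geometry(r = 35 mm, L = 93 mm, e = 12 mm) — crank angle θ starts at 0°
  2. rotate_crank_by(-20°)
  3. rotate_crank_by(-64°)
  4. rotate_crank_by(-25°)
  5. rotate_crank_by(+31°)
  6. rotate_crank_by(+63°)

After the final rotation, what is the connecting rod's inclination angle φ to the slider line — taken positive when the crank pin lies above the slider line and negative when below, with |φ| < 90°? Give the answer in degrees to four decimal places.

set_geometry: r = 35 mm, L = 93 mm, e = 12 mm; θ ← 0°
rotate_crank_by(-20°): θ ← 0° -20° = -20°
rotate_crank_by(-64°): θ ← -20° -64° = -84°
rotate_crank_by(-25°): θ ← -84° -25° = -109°
rotate_crank_by(+31°): θ ← -109° +31° = -78°
rotate_crank_by(+63°): θ ← -78° +63° = -15°
crank pin P = (r cos θ, r sin θ) = (33.807404, -9.058667)
h = r sin θ − e = -9.058667 − 12 = -21.058667
sin φ = h / L = -21.058667 / 93 = -0.22643728
φ = arcsin(-0.22643728) = -13.087410°

-13.0874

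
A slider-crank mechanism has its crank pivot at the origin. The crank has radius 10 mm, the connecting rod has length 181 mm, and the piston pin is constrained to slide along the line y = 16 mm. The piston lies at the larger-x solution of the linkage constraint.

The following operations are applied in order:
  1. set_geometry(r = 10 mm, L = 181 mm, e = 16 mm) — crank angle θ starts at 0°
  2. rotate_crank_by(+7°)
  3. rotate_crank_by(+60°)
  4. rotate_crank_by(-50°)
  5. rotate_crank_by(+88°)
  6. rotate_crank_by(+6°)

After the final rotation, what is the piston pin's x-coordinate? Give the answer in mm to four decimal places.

177.2936

set_geometry: r = 10 mm, L = 181 mm, e = 16 mm; θ ← 0°
rotate_crank_by(+7°): θ ← 0° +7° = 7°
rotate_crank_by(+60°): θ ← 7° +60° = 67°
rotate_crank_by(-50°): θ ← 67° -50° = 17°
rotate_crank_by(+88°): θ ← 17° +88° = 105°
rotate_crank_by(+6°): θ ← 105° +6° = 111°
crank pin P = (r cos θ, r sin θ) = (-3.583679, 9.335804)
h = r sin θ − e = 9.335804 − 16 = -6.664196
x = r cos θ + √(L² − h²) = -3.583679 + √(32761.0 − 44.4115) = -3.583679 + 180.877275 = 177.293595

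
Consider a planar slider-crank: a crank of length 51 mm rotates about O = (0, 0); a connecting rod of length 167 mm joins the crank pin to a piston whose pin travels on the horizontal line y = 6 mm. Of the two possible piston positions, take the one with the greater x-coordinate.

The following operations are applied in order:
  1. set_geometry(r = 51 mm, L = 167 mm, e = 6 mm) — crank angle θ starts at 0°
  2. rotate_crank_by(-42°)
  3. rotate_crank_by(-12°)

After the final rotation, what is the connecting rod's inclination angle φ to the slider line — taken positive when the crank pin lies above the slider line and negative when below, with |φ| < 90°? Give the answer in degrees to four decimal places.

set_geometry: r = 51 mm, L = 167 mm, e = 6 mm; θ ← 0°
rotate_crank_by(-42°): θ ← 0° -42° = -42°
rotate_crank_by(-12°): θ ← -42° -12° = -54°
crank pin P = (r cos θ, r sin θ) = (29.977048, -41.259867)
h = r sin θ − e = -41.259867 − 6 = -47.259867
sin φ = h / L = -47.259867 / 167 = -0.28299321
φ = arcsin(-0.28299321) = -16.438931°

-16.4389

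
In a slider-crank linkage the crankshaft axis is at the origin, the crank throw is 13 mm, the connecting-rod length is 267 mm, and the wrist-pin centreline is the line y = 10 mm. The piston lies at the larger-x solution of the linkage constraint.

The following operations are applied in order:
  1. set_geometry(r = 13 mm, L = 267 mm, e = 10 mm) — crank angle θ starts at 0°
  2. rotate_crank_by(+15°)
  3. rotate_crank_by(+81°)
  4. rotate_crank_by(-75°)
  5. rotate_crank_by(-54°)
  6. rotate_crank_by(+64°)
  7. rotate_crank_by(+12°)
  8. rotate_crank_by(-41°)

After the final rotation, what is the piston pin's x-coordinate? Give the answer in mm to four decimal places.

set_geometry: r = 13 mm, L = 267 mm, e = 10 mm; θ ← 0°
rotate_crank_by(+15°): θ ← 0° +15° = 15°
rotate_crank_by(+81°): θ ← 15° +81° = 96°
rotate_crank_by(-75°): θ ← 96° -75° = 21°
rotate_crank_by(-54°): θ ← 21° -54° = -33°
rotate_crank_by(+64°): θ ← -33° +64° = 31°
rotate_crank_by(+12°): θ ← 31° +12° = 43°
rotate_crank_by(-41°): θ ← 43° -41° = 2°
crank pin P = (r cos θ, r sin θ) = (12.992081, 0.453693)
h = r sin θ − e = 0.453693 − 10 = -9.546307
x = r cos θ + √(L² − h²) = 12.992081 + √(71289.0 − 91.1320) = 12.992081 + 266.829286 = 279.821367

279.8214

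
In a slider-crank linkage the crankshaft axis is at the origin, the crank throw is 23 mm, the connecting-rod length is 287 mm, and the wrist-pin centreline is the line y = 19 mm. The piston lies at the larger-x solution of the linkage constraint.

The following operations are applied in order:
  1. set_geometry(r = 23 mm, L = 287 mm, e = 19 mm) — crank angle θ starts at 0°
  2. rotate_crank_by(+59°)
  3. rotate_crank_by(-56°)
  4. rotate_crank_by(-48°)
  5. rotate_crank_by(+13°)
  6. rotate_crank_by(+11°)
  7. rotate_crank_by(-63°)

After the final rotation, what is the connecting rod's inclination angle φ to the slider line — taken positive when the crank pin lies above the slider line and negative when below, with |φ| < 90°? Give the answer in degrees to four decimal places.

-8.3895

set_geometry: r = 23 mm, L = 287 mm, e = 19 mm; θ ← 0°
rotate_crank_by(+59°): θ ← 0° +59° = 59°
rotate_crank_by(-56°): θ ← 59° -56° = 3°
rotate_crank_by(-48°): θ ← 3° -48° = -45°
rotate_crank_by(+13°): θ ← -45° +13° = -32°
rotate_crank_by(+11°): θ ← -32° +11° = -21°
rotate_crank_by(-63°): θ ← -21° -63° = -84°
crank pin P = (r cos θ, r sin θ) = (2.404155, -22.874004)
h = r sin θ − e = -22.874004 − 19 = -41.874004
sin φ = h / L = -41.874004 / 287 = -0.14590245
φ = arcsin(-0.14590245) = -8.389542°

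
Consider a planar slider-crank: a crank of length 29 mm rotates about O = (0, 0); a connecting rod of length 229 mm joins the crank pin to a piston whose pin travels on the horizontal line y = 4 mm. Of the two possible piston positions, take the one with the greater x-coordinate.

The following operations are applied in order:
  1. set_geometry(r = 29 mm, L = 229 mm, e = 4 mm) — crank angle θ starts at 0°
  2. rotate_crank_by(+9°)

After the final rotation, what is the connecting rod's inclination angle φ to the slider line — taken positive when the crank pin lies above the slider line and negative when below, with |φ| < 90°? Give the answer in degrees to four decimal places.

0.1343

set_geometry: r = 29 mm, L = 229 mm, e = 4 mm; θ ← 0°
rotate_crank_by(+9°): θ ← 0° +9° = 9°
crank pin P = (r cos θ, r sin θ) = (28.642962, 4.536599)
h = r sin θ − e = 4.536599 − 4 = 0.536599
sin φ = h / L = 0.536599 / 229 = 0.00234323
φ = arcsin(0.00234323) = 0.134257°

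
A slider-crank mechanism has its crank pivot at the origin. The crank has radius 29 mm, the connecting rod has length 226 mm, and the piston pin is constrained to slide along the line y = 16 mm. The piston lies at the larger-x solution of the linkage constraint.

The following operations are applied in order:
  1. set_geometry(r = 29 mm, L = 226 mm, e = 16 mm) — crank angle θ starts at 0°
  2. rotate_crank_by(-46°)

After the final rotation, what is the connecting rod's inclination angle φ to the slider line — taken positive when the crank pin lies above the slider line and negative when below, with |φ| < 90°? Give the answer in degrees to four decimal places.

-9.3869

set_geometry: r = 29 mm, L = 226 mm, e = 16 mm; θ ← 0°
rotate_crank_by(-46°): θ ← 0° -46° = -46°
crank pin P = (r cos θ, r sin θ) = (20.145093, -20.860854)
h = r sin θ − e = -20.860854 − 16 = -36.860854
sin φ = h / L = -36.860854 / 226 = -0.16310112
φ = arcsin(-0.16310112) = -9.386943°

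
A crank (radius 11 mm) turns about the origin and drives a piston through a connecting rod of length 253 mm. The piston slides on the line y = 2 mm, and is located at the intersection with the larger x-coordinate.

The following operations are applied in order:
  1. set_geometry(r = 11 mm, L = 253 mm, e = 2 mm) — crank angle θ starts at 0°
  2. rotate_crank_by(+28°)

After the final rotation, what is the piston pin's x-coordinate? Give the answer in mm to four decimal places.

262.6926

set_geometry: r = 11 mm, L = 253 mm, e = 2 mm; θ ← 0°
rotate_crank_by(+28°): θ ← 0° +28° = 28°
crank pin P = (r cos θ, r sin θ) = (9.712424, 5.164187)
h = r sin θ − e = 5.164187 − 2 = 3.164187
x = r cos θ + √(L² − h²) = 9.712424 + √(64009.0 − 10.0121) = 9.712424 + 252.980213 = 262.692636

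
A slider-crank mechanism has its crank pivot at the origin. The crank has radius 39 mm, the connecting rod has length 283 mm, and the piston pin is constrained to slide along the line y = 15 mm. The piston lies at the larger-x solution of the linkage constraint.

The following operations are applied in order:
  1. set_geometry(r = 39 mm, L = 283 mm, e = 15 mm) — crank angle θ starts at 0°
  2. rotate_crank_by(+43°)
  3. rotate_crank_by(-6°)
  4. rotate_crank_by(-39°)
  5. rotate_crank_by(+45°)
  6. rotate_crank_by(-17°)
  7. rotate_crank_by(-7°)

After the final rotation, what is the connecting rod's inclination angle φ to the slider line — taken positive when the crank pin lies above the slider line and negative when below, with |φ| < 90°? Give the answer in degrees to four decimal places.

set_geometry: r = 39 mm, L = 283 mm, e = 15 mm; θ ← 0°
rotate_crank_by(+43°): θ ← 0° +43° = 43°
rotate_crank_by(-6°): θ ← 43° -6° = 37°
rotate_crank_by(-39°): θ ← 37° -39° = -2°
rotate_crank_by(+45°): θ ← -2° +45° = 43°
rotate_crank_by(-17°): θ ← 43° -17° = 26°
rotate_crank_by(-7°): θ ← 26° -7° = 19°
crank pin P = (r cos θ, r sin θ) = (36.875224, 12.697158)
h = r sin θ − e = 12.697158 − 15 = -2.302842
sin φ = h / L = -2.302842 / 283 = -0.00813725
φ = arcsin(-0.00813725) = -0.466235°

-0.4662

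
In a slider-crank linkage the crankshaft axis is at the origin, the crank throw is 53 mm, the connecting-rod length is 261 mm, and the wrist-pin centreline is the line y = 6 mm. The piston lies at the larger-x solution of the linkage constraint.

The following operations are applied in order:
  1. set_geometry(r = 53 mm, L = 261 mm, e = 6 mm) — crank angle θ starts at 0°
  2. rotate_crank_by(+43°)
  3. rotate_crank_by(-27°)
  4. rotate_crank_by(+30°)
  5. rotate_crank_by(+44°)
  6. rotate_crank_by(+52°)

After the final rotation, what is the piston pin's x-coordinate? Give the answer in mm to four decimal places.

217.8733

set_geometry: r = 53 mm, L = 261 mm, e = 6 mm; θ ← 0°
rotate_crank_by(+43°): θ ← 0° +43° = 43°
rotate_crank_by(-27°): θ ← 43° -27° = 16°
rotate_crank_by(+30°): θ ← 16° +30° = 46°
rotate_crank_by(+44°): θ ← 46° +44° = 90°
rotate_crank_by(+52°): θ ← 90° +52° = 142°
crank pin P = (r cos θ, r sin θ) = (-41.764570, 32.630058)
h = r sin θ − e = 32.630058 − 6 = 26.630058
x = r cos θ + √(L² − h²) = -41.764570 + √(68121.0 − 709.1600) = -41.764570 + 259.637902 = 217.873332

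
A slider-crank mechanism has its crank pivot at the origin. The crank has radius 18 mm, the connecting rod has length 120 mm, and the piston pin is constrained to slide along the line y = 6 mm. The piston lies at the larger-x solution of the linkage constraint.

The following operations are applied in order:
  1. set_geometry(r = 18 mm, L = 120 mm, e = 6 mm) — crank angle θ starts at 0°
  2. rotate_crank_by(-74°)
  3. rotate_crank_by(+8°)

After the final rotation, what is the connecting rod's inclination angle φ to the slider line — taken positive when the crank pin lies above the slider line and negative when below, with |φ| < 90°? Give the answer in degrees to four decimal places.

-10.7796

set_geometry: r = 18 mm, L = 120 mm, e = 6 mm; θ ← 0°
rotate_crank_by(-74°): θ ← 0° -74° = -74°
rotate_crank_by(+8°): θ ← -74° +8° = -66°
crank pin P = (r cos θ, r sin θ) = (7.321260, -16.443818)
h = r sin θ − e = -16.443818 − 6 = -22.443818
sin φ = h / L = -22.443818 / 120 = -0.18703182
φ = arcsin(-0.18703182) = -10.779615°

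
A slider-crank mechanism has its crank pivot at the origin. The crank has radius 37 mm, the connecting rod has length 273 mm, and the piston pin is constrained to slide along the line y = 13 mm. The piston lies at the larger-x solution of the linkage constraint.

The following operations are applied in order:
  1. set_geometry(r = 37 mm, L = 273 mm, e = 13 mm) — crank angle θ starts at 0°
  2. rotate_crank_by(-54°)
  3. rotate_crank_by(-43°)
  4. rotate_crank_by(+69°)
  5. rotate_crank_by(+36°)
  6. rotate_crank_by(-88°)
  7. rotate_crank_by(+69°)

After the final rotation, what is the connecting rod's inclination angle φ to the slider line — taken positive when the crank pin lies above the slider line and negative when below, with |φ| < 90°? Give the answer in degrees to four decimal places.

set_geometry: r = 37 mm, L = 273 mm, e = 13 mm; θ ← 0°
rotate_crank_by(-54°): θ ← 0° -54° = -54°
rotate_crank_by(-43°): θ ← -54° -43° = -97°
rotate_crank_by(+69°): θ ← -97° +69° = -28°
rotate_crank_by(+36°): θ ← -28° +36° = 8°
rotate_crank_by(-88°): θ ← 8° -88° = -80°
rotate_crank_by(+69°): θ ← -80° +69° = -11°
crank pin P = (r cos θ, r sin θ) = (36.320206, -7.059933)
h = r sin θ − e = -7.059933 − 13 = -20.059933
sin φ = h / L = -20.059933 / 273 = -0.07347961
φ = arcsin(-0.07347961) = -4.213869°

-4.2139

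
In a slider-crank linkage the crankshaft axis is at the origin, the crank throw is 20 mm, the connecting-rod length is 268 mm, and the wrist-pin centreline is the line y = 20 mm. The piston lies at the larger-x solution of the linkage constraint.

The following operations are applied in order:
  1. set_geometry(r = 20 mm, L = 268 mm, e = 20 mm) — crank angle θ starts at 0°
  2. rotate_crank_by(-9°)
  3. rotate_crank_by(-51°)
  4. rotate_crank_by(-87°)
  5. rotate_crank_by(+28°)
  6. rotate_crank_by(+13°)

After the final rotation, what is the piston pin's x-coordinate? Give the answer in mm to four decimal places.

set_geometry: r = 20 mm, L = 268 mm, e = 20 mm; θ ← 0°
rotate_crank_by(-9°): θ ← 0° -9° = -9°
rotate_crank_by(-51°): θ ← -9° -51° = -60°
rotate_crank_by(-87°): θ ← -60° -87° = -147°
rotate_crank_by(+28°): θ ← -147° +28° = -119°
rotate_crank_by(+13°): θ ← -119° +13° = -106°
crank pin P = (r cos θ, r sin θ) = (-5.512747, -19.225234)
h = r sin θ − e = -19.225234 − 20 = -39.225234
x = r cos θ + √(L² − h²) = -5.512747 + √(71824.0 − 1538.6190) = -5.512747 + 265.113902 = 259.601155

259.6012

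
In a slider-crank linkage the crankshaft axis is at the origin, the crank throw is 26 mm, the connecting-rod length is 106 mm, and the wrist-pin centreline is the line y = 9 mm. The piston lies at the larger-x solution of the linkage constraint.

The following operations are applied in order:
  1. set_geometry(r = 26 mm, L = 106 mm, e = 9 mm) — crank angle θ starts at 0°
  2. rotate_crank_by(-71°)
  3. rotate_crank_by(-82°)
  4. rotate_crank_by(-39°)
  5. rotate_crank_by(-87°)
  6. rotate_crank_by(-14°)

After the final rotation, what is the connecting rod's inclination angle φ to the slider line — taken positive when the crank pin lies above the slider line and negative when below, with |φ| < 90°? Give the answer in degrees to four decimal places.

set_geometry: r = 26 mm, L = 106 mm, e = 9 mm; θ ← 0°
rotate_crank_by(-71°): θ ← 0° -71° = -71°
rotate_crank_by(-82°): θ ← -71° -82° = -153°
rotate_crank_by(-39°): θ ← -153° -39° = -192°
rotate_crank_by(-87°): θ ← -192° -87° = -279°
rotate_crank_by(-14°): θ ← -279° -14° = -293°
crank pin P = (r cos θ, r sin θ) = (10.159009, 23.933126)
h = r sin θ − e = 23.933126 − 9 = 14.933126
sin φ = h / L = 14.933126 / 106 = 0.14087855
φ = arcsin(0.14087855) = 8.098687°

8.0987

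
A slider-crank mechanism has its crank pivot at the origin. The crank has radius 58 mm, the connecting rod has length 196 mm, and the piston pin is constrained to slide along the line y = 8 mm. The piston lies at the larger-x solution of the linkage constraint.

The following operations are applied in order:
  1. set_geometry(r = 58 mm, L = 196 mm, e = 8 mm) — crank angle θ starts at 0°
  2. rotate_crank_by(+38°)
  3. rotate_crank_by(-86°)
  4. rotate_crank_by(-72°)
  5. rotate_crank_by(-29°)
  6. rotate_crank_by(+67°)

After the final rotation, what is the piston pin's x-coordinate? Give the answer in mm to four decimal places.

192.8264

set_geometry: r = 58 mm, L = 196 mm, e = 8 mm; θ ← 0°
rotate_crank_by(+38°): θ ← 0° +38° = 38°
rotate_crank_by(-86°): θ ← 38° -86° = -48°
rotate_crank_by(-72°): θ ← -48° -72° = -120°
rotate_crank_by(-29°): θ ← -120° -29° = -149°
rotate_crank_by(+67°): θ ← -149° +67° = -82°
crank pin P = (r cos θ, r sin θ) = (8.072040, -57.435548)
h = r sin θ − e = -57.435548 − 8 = -65.435548
x = r cos θ + √(L² − h²) = 8.072040 + √(38416.0 − 4281.8109) = 8.072040 + 184.754402 = 192.826442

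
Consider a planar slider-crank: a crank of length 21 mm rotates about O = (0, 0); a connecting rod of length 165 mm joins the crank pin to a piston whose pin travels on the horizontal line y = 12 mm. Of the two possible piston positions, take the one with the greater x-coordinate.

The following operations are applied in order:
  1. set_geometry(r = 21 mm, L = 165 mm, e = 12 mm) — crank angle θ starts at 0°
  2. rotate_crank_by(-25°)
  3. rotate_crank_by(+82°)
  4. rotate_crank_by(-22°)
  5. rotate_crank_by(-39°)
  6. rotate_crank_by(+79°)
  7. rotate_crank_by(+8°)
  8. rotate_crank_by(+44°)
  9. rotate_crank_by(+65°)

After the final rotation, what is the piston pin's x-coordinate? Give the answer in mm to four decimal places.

set_geometry: r = 21 mm, L = 165 mm, e = 12 mm; θ ← 0°
rotate_crank_by(-25°): θ ← 0° -25° = -25°
rotate_crank_by(+82°): θ ← -25° +82° = 57°
rotate_crank_by(-22°): θ ← 57° -22° = 35°
rotate_crank_by(-39°): θ ← 35° -39° = -4°
rotate_crank_by(+79°): θ ← -4° +79° = 75°
rotate_crank_by(+8°): θ ← 75° +8° = 83°
rotate_crank_by(+44°): θ ← 83° +44° = 127°
rotate_crank_by(+65°): θ ← 127° +65° = 192°
crank pin P = (r cos θ, r sin θ) = (-20.541100, -4.366146)
h = r sin θ − e = -4.366146 − 12 = -16.366146
x = r cos θ + √(L² − h²) = -20.541100 + √(27225.0 − 267.8507) = -20.541100 + 164.186325 = 143.645225

143.6452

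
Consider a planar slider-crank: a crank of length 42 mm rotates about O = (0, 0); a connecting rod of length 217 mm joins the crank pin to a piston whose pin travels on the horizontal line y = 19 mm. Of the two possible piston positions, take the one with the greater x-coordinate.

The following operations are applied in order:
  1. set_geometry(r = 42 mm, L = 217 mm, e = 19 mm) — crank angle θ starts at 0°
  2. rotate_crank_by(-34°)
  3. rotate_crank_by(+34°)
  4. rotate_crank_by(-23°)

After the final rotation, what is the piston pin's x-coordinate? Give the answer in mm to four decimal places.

set_geometry: r = 42 mm, L = 217 mm, e = 19 mm; θ ← 0°
rotate_crank_by(-34°): θ ← 0° -34° = -34°
rotate_crank_by(+34°): θ ← -34° +34° = 0°
rotate_crank_by(-23°): θ ← 0° -23° = -23°
crank pin P = (r cos θ, r sin θ) = (38.661204, -16.410707)
h = r sin θ − e = -16.410707 − 19 = -35.410707
x = r cos θ + √(L² − h²) = 38.661204 + √(47089.0 − 1253.9182) = 38.661204 + 214.091293 = 252.752497

252.7525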